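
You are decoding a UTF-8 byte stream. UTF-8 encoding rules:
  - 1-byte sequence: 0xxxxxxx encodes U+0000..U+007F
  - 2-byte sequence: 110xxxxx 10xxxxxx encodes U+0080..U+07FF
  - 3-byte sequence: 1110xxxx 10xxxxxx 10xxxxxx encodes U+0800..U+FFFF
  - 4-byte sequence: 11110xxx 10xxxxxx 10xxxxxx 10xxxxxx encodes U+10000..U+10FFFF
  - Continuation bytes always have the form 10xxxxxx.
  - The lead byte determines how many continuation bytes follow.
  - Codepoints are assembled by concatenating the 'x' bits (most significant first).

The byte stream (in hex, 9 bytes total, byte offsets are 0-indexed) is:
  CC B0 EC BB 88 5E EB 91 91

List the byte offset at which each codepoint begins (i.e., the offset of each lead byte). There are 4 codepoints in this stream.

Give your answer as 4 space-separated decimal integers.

Byte[0]=CC: 2-byte lead, need 1 cont bytes. acc=0xC
Byte[1]=B0: continuation. acc=(acc<<6)|0x30=0x330
Completed: cp=U+0330 (starts at byte 0)
Byte[2]=EC: 3-byte lead, need 2 cont bytes. acc=0xC
Byte[3]=BB: continuation. acc=(acc<<6)|0x3B=0x33B
Byte[4]=88: continuation. acc=(acc<<6)|0x08=0xCEC8
Completed: cp=U+CEC8 (starts at byte 2)
Byte[5]=5E: 1-byte ASCII. cp=U+005E
Byte[6]=EB: 3-byte lead, need 2 cont bytes. acc=0xB
Byte[7]=91: continuation. acc=(acc<<6)|0x11=0x2D1
Byte[8]=91: continuation. acc=(acc<<6)|0x11=0xB451
Completed: cp=U+B451 (starts at byte 6)

Answer: 0 2 5 6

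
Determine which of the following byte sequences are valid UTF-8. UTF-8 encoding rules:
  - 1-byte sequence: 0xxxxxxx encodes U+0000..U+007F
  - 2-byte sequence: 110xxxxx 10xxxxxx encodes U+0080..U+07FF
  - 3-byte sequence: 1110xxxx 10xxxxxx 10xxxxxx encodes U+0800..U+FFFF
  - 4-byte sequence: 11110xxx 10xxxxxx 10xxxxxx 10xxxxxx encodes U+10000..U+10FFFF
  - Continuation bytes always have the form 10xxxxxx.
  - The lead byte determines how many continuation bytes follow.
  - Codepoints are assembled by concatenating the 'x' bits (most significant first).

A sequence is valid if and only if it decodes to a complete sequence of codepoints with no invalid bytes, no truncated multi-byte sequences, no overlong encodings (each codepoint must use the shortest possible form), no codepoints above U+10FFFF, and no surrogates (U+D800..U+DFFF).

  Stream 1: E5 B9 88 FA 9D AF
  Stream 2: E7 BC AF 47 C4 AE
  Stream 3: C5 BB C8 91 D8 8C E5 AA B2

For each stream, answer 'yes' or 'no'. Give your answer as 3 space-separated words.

Answer: no yes yes

Derivation:
Stream 1: error at byte offset 3. INVALID
Stream 2: decodes cleanly. VALID
Stream 3: decodes cleanly. VALID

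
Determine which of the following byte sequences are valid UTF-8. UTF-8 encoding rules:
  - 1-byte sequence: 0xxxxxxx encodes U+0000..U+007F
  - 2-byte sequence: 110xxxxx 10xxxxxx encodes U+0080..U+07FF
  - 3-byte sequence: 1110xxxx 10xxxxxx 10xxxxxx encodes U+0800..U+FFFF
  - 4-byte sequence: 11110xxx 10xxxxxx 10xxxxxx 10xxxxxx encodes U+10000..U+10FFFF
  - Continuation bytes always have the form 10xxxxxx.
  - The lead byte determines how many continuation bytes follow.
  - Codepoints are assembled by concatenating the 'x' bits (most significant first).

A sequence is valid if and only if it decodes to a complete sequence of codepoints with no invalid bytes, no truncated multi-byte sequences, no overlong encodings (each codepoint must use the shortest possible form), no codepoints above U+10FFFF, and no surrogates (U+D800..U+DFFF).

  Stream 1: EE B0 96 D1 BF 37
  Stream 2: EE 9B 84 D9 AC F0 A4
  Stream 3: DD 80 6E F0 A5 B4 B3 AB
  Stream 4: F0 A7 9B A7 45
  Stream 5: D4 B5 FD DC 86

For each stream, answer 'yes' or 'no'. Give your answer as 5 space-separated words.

Stream 1: decodes cleanly. VALID
Stream 2: error at byte offset 7. INVALID
Stream 3: error at byte offset 7. INVALID
Stream 4: decodes cleanly. VALID
Stream 5: error at byte offset 2. INVALID

Answer: yes no no yes no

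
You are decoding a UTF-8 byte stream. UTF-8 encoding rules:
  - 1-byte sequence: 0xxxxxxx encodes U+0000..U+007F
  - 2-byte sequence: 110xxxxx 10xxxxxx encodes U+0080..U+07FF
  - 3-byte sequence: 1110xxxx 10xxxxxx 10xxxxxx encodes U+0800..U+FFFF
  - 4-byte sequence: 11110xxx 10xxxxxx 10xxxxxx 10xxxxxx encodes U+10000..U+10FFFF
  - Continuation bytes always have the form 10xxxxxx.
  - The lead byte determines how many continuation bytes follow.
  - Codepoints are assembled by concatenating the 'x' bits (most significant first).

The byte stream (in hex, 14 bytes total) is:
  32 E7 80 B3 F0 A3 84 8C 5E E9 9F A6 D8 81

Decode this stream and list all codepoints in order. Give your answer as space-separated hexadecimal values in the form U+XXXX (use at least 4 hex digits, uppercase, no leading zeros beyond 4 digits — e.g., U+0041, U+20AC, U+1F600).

Byte[0]=32: 1-byte ASCII. cp=U+0032
Byte[1]=E7: 3-byte lead, need 2 cont bytes. acc=0x7
Byte[2]=80: continuation. acc=(acc<<6)|0x00=0x1C0
Byte[3]=B3: continuation. acc=(acc<<6)|0x33=0x7033
Completed: cp=U+7033 (starts at byte 1)
Byte[4]=F0: 4-byte lead, need 3 cont bytes. acc=0x0
Byte[5]=A3: continuation. acc=(acc<<6)|0x23=0x23
Byte[6]=84: continuation. acc=(acc<<6)|0x04=0x8C4
Byte[7]=8C: continuation. acc=(acc<<6)|0x0C=0x2310C
Completed: cp=U+2310C (starts at byte 4)
Byte[8]=5E: 1-byte ASCII. cp=U+005E
Byte[9]=E9: 3-byte lead, need 2 cont bytes. acc=0x9
Byte[10]=9F: continuation. acc=(acc<<6)|0x1F=0x25F
Byte[11]=A6: continuation. acc=(acc<<6)|0x26=0x97E6
Completed: cp=U+97E6 (starts at byte 9)
Byte[12]=D8: 2-byte lead, need 1 cont bytes. acc=0x18
Byte[13]=81: continuation. acc=(acc<<6)|0x01=0x601
Completed: cp=U+0601 (starts at byte 12)

Answer: U+0032 U+7033 U+2310C U+005E U+97E6 U+0601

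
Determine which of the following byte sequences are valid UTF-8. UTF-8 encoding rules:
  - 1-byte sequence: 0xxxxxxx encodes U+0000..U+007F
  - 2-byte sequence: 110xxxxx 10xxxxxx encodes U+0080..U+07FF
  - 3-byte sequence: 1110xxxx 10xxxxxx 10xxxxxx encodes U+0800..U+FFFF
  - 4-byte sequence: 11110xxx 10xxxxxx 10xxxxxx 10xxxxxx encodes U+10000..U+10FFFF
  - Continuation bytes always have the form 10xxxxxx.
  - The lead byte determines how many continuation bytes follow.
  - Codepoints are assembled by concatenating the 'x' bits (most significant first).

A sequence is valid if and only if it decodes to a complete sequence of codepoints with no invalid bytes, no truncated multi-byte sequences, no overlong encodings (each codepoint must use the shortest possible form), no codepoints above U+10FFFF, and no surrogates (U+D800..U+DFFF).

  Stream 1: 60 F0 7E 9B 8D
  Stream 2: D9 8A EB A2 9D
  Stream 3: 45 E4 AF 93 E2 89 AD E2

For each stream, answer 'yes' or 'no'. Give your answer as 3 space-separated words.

Answer: no yes no

Derivation:
Stream 1: error at byte offset 2. INVALID
Stream 2: decodes cleanly. VALID
Stream 3: error at byte offset 8. INVALID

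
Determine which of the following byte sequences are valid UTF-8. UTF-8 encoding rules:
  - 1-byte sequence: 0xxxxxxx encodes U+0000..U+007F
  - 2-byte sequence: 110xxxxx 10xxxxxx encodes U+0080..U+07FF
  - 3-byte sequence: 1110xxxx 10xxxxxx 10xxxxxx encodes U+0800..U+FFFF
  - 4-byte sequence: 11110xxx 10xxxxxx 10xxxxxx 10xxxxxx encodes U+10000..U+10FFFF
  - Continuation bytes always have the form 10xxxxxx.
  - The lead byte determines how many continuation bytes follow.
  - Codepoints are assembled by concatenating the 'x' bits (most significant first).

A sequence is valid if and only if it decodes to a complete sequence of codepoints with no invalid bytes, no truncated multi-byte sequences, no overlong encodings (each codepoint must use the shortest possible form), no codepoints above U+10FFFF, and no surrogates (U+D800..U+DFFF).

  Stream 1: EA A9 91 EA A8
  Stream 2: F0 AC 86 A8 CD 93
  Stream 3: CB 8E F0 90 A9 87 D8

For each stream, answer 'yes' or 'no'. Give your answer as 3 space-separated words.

Stream 1: error at byte offset 5. INVALID
Stream 2: decodes cleanly. VALID
Stream 3: error at byte offset 7. INVALID

Answer: no yes no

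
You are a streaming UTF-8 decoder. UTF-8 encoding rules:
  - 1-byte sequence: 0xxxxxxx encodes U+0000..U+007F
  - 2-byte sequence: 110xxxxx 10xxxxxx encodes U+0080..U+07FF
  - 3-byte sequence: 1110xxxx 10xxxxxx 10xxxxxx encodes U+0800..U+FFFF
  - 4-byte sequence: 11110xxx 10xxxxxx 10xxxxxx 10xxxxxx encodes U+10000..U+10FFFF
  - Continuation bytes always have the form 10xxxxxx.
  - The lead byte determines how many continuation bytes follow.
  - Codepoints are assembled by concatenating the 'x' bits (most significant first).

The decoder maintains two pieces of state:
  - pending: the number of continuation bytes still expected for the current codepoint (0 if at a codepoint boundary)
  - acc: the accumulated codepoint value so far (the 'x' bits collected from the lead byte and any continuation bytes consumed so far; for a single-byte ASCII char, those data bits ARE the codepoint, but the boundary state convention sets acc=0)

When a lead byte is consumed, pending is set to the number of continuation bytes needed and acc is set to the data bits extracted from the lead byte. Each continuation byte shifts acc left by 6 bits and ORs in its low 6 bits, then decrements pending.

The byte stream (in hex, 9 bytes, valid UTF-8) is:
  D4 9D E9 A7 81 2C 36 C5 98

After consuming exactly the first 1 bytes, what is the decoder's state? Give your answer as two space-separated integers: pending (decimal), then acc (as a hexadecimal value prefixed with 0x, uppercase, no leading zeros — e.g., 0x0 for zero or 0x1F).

Byte[0]=D4: 2-byte lead. pending=1, acc=0x14

Answer: 1 0x14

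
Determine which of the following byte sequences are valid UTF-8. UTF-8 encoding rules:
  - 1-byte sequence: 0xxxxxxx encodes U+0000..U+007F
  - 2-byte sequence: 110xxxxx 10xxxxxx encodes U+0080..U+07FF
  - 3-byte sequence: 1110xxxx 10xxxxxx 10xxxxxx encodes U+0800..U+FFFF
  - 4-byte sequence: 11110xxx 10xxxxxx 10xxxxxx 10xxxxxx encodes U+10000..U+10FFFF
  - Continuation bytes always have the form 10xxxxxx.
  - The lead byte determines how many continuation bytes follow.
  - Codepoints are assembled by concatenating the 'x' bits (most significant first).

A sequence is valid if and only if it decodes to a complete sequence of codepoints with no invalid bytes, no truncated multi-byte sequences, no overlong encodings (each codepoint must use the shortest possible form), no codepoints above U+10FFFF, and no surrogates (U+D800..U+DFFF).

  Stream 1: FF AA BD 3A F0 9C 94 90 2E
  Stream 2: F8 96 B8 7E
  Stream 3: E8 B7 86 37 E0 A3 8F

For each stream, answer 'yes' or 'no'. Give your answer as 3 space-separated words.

Answer: no no yes

Derivation:
Stream 1: error at byte offset 0. INVALID
Stream 2: error at byte offset 0. INVALID
Stream 3: decodes cleanly. VALID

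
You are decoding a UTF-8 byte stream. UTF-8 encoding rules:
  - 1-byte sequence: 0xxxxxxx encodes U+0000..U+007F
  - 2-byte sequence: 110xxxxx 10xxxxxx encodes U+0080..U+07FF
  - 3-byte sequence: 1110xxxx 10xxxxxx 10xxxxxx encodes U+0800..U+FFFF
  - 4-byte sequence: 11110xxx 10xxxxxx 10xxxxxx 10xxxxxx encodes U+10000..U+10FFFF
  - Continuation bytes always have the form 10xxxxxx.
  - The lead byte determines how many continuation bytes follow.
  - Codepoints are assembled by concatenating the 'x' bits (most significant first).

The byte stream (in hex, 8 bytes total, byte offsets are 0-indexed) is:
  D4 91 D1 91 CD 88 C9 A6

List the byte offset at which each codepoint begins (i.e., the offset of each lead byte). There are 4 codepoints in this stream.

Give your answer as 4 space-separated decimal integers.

Answer: 0 2 4 6

Derivation:
Byte[0]=D4: 2-byte lead, need 1 cont bytes. acc=0x14
Byte[1]=91: continuation. acc=(acc<<6)|0x11=0x511
Completed: cp=U+0511 (starts at byte 0)
Byte[2]=D1: 2-byte lead, need 1 cont bytes. acc=0x11
Byte[3]=91: continuation. acc=(acc<<6)|0x11=0x451
Completed: cp=U+0451 (starts at byte 2)
Byte[4]=CD: 2-byte lead, need 1 cont bytes. acc=0xD
Byte[5]=88: continuation. acc=(acc<<6)|0x08=0x348
Completed: cp=U+0348 (starts at byte 4)
Byte[6]=C9: 2-byte lead, need 1 cont bytes. acc=0x9
Byte[7]=A6: continuation. acc=(acc<<6)|0x26=0x266
Completed: cp=U+0266 (starts at byte 6)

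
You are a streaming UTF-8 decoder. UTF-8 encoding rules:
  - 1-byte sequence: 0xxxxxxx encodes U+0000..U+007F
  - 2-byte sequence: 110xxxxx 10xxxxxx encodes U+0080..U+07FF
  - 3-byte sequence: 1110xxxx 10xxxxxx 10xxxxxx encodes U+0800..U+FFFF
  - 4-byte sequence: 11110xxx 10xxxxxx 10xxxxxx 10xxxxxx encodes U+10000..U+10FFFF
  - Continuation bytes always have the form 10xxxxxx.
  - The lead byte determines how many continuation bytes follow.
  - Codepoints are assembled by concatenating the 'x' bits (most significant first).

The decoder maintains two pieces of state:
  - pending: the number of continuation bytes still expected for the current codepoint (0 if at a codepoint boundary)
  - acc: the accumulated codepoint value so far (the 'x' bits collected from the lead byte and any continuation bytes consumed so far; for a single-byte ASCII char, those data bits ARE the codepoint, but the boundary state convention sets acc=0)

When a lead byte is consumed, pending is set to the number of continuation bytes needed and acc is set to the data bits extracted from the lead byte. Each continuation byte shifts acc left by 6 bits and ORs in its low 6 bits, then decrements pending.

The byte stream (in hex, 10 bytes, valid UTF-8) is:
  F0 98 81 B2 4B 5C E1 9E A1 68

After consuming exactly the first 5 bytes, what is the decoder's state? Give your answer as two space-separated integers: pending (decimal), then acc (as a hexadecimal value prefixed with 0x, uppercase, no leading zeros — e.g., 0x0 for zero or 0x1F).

Byte[0]=F0: 4-byte lead. pending=3, acc=0x0
Byte[1]=98: continuation. acc=(acc<<6)|0x18=0x18, pending=2
Byte[2]=81: continuation. acc=(acc<<6)|0x01=0x601, pending=1
Byte[3]=B2: continuation. acc=(acc<<6)|0x32=0x18072, pending=0
Byte[4]=4B: 1-byte. pending=0, acc=0x0

Answer: 0 0x0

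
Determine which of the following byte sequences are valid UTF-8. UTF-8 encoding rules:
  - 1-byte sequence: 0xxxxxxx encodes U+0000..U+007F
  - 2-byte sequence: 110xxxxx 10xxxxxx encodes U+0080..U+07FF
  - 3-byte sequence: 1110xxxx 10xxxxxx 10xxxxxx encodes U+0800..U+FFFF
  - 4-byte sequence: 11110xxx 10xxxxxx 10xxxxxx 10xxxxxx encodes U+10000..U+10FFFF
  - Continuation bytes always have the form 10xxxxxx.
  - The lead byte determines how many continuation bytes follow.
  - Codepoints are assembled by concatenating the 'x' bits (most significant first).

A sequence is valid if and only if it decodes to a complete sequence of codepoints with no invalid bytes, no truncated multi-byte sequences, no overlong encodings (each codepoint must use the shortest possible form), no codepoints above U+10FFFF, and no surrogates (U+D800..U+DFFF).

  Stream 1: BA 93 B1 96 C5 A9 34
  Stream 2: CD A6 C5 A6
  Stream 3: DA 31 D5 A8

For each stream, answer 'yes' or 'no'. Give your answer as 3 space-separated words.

Answer: no yes no

Derivation:
Stream 1: error at byte offset 0. INVALID
Stream 2: decodes cleanly. VALID
Stream 3: error at byte offset 1. INVALID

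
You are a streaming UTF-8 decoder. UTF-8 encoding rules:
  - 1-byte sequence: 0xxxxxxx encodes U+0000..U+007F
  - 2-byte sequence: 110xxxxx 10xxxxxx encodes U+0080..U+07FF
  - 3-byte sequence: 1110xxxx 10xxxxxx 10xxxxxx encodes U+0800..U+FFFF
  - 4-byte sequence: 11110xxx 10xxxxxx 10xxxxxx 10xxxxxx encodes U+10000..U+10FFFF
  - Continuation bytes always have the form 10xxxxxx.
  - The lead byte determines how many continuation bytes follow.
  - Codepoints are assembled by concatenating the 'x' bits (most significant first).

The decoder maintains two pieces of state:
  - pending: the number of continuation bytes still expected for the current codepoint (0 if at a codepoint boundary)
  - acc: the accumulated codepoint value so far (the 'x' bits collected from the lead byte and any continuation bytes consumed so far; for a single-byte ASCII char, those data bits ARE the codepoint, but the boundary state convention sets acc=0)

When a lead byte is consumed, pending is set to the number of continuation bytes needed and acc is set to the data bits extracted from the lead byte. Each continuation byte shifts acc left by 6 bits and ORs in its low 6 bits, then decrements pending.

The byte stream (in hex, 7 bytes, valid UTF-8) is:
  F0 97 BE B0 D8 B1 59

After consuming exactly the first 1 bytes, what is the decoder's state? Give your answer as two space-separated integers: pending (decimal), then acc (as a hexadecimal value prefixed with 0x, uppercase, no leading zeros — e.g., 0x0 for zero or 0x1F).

Byte[0]=F0: 4-byte lead. pending=3, acc=0x0

Answer: 3 0x0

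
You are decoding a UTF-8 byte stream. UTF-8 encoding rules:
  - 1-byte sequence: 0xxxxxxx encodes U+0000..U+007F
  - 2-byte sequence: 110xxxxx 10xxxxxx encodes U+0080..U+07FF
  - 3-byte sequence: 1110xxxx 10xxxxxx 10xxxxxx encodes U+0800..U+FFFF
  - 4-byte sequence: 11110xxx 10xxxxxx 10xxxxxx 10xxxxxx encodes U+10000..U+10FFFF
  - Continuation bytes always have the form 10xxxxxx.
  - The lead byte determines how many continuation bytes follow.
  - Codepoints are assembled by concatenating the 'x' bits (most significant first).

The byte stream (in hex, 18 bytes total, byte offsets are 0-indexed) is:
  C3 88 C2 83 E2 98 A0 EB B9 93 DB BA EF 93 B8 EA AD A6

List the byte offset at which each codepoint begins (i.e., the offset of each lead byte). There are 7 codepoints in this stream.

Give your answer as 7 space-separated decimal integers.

Answer: 0 2 4 7 10 12 15

Derivation:
Byte[0]=C3: 2-byte lead, need 1 cont bytes. acc=0x3
Byte[1]=88: continuation. acc=(acc<<6)|0x08=0xC8
Completed: cp=U+00C8 (starts at byte 0)
Byte[2]=C2: 2-byte lead, need 1 cont bytes. acc=0x2
Byte[3]=83: continuation. acc=(acc<<6)|0x03=0x83
Completed: cp=U+0083 (starts at byte 2)
Byte[4]=E2: 3-byte lead, need 2 cont bytes. acc=0x2
Byte[5]=98: continuation. acc=(acc<<6)|0x18=0x98
Byte[6]=A0: continuation. acc=(acc<<6)|0x20=0x2620
Completed: cp=U+2620 (starts at byte 4)
Byte[7]=EB: 3-byte lead, need 2 cont bytes. acc=0xB
Byte[8]=B9: continuation. acc=(acc<<6)|0x39=0x2F9
Byte[9]=93: continuation. acc=(acc<<6)|0x13=0xBE53
Completed: cp=U+BE53 (starts at byte 7)
Byte[10]=DB: 2-byte lead, need 1 cont bytes. acc=0x1B
Byte[11]=BA: continuation. acc=(acc<<6)|0x3A=0x6FA
Completed: cp=U+06FA (starts at byte 10)
Byte[12]=EF: 3-byte lead, need 2 cont bytes. acc=0xF
Byte[13]=93: continuation. acc=(acc<<6)|0x13=0x3D3
Byte[14]=B8: continuation. acc=(acc<<6)|0x38=0xF4F8
Completed: cp=U+F4F8 (starts at byte 12)
Byte[15]=EA: 3-byte lead, need 2 cont bytes. acc=0xA
Byte[16]=AD: continuation. acc=(acc<<6)|0x2D=0x2AD
Byte[17]=A6: continuation. acc=(acc<<6)|0x26=0xAB66
Completed: cp=U+AB66 (starts at byte 15)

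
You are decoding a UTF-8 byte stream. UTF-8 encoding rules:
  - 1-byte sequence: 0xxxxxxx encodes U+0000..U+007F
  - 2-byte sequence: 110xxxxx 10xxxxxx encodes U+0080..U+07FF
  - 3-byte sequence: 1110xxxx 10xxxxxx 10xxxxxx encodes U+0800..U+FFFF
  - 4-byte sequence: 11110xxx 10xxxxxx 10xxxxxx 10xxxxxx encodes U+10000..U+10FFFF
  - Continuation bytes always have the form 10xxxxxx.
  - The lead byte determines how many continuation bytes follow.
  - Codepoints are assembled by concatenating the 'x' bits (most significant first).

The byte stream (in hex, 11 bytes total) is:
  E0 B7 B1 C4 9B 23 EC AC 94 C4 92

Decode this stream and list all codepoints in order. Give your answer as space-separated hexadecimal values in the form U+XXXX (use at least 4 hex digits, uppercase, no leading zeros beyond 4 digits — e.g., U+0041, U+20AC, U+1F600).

Answer: U+0DF1 U+011B U+0023 U+CB14 U+0112

Derivation:
Byte[0]=E0: 3-byte lead, need 2 cont bytes. acc=0x0
Byte[1]=B7: continuation. acc=(acc<<6)|0x37=0x37
Byte[2]=B1: continuation. acc=(acc<<6)|0x31=0xDF1
Completed: cp=U+0DF1 (starts at byte 0)
Byte[3]=C4: 2-byte lead, need 1 cont bytes. acc=0x4
Byte[4]=9B: continuation. acc=(acc<<6)|0x1B=0x11B
Completed: cp=U+011B (starts at byte 3)
Byte[5]=23: 1-byte ASCII. cp=U+0023
Byte[6]=EC: 3-byte lead, need 2 cont bytes. acc=0xC
Byte[7]=AC: continuation. acc=(acc<<6)|0x2C=0x32C
Byte[8]=94: continuation. acc=(acc<<6)|0x14=0xCB14
Completed: cp=U+CB14 (starts at byte 6)
Byte[9]=C4: 2-byte lead, need 1 cont bytes. acc=0x4
Byte[10]=92: continuation. acc=(acc<<6)|0x12=0x112
Completed: cp=U+0112 (starts at byte 9)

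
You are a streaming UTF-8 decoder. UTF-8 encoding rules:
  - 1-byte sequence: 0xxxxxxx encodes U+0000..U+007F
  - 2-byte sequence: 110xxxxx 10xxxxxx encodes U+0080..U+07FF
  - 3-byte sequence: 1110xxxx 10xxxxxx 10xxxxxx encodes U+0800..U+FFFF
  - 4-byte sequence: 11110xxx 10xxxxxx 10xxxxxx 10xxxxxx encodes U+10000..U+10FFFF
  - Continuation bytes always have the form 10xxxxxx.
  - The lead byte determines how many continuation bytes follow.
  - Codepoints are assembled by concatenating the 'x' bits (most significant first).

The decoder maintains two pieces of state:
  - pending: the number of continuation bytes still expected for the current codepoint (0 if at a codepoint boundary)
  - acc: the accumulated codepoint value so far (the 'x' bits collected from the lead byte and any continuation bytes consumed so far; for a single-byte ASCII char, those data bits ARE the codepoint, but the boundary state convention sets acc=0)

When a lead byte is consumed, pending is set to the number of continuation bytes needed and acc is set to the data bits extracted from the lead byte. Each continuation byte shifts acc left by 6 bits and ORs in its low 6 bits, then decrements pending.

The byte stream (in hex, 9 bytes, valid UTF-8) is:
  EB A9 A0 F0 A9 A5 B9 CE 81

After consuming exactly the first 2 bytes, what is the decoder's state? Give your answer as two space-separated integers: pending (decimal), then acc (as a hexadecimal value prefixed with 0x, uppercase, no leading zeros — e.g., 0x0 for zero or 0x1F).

Answer: 1 0x2E9

Derivation:
Byte[0]=EB: 3-byte lead. pending=2, acc=0xB
Byte[1]=A9: continuation. acc=(acc<<6)|0x29=0x2E9, pending=1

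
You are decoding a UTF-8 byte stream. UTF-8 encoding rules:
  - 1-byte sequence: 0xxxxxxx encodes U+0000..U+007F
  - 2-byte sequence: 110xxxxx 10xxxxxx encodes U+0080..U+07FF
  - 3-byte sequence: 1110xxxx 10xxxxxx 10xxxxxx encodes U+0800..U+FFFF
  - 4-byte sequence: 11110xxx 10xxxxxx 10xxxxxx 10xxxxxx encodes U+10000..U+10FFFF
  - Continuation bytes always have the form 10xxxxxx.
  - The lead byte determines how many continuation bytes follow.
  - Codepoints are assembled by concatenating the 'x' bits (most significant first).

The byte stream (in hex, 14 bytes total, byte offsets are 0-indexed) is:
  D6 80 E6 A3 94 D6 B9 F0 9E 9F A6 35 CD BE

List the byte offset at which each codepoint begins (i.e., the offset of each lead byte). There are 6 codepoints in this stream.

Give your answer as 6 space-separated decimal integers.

Answer: 0 2 5 7 11 12

Derivation:
Byte[0]=D6: 2-byte lead, need 1 cont bytes. acc=0x16
Byte[1]=80: continuation. acc=(acc<<6)|0x00=0x580
Completed: cp=U+0580 (starts at byte 0)
Byte[2]=E6: 3-byte lead, need 2 cont bytes. acc=0x6
Byte[3]=A3: continuation. acc=(acc<<6)|0x23=0x1A3
Byte[4]=94: continuation. acc=(acc<<6)|0x14=0x68D4
Completed: cp=U+68D4 (starts at byte 2)
Byte[5]=D6: 2-byte lead, need 1 cont bytes. acc=0x16
Byte[6]=B9: continuation. acc=(acc<<6)|0x39=0x5B9
Completed: cp=U+05B9 (starts at byte 5)
Byte[7]=F0: 4-byte lead, need 3 cont bytes. acc=0x0
Byte[8]=9E: continuation. acc=(acc<<6)|0x1E=0x1E
Byte[9]=9F: continuation. acc=(acc<<6)|0x1F=0x79F
Byte[10]=A6: continuation. acc=(acc<<6)|0x26=0x1E7E6
Completed: cp=U+1E7E6 (starts at byte 7)
Byte[11]=35: 1-byte ASCII. cp=U+0035
Byte[12]=CD: 2-byte lead, need 1 cont bytes. acc=0xD
Byte[13]=BE: continuation. acc=(acc<<6)|0x3E=0x37E
Completed: cp=U+037E (starts at byte 12)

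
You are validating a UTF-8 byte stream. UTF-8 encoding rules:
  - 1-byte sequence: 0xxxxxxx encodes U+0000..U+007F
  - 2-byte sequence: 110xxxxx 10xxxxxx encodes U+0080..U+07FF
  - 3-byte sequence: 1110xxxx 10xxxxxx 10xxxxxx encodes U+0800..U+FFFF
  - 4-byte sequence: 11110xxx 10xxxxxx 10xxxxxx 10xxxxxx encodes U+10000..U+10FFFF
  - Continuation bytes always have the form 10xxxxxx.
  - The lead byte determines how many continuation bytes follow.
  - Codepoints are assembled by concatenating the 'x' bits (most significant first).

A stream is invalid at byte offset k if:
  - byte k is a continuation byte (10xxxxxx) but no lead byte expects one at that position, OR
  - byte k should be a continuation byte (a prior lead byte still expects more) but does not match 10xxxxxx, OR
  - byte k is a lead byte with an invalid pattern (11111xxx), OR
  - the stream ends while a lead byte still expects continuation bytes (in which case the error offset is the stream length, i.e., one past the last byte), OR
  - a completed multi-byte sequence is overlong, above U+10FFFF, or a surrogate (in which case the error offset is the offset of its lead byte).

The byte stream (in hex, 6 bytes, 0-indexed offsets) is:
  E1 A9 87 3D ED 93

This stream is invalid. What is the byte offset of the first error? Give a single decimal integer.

Byte[0]=E1: 3-byte lead, need 2 cont bytes. acc=0x1
Byte[1]=A9: continuation. acc=(acc<<6)|0x29=0x69
Byte[2]=87: continuation. acc=(acc<<6)|0x07=0x1A47
Completed: cp=U+1A47 (starts at byte 0)
Byte[3]=3D: 1-byte ASCII. cp=U+003D
Byte[4]=ED: 3-byte lead, need 2 cont bytes. acc=0xD
Byte[5]=93: continuation. acc=(acc<<6)|0x13=0x353
Byte[6]: stream ended, expected continuation. INVALID

Answer: 6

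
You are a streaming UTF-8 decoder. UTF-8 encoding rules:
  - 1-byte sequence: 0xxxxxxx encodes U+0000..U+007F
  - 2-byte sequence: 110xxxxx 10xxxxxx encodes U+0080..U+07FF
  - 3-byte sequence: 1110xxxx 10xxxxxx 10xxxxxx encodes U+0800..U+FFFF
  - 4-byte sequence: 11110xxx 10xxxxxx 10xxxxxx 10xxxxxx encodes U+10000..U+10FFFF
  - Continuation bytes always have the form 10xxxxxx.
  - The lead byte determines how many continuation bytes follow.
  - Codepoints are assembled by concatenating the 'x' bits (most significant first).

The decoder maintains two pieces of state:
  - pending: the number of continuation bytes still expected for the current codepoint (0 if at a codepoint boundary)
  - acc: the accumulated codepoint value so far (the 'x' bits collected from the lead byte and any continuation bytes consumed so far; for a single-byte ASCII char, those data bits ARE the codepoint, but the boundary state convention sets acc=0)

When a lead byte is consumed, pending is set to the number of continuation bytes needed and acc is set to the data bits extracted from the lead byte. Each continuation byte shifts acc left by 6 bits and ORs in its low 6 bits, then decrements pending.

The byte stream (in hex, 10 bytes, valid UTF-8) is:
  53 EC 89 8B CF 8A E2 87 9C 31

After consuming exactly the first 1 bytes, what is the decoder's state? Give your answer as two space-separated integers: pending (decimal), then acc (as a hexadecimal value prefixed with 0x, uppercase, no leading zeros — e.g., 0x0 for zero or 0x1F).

Answer: 0 0x0

Derivation:
Byte[0]=53: 1-byte. pending=0, acc=0x0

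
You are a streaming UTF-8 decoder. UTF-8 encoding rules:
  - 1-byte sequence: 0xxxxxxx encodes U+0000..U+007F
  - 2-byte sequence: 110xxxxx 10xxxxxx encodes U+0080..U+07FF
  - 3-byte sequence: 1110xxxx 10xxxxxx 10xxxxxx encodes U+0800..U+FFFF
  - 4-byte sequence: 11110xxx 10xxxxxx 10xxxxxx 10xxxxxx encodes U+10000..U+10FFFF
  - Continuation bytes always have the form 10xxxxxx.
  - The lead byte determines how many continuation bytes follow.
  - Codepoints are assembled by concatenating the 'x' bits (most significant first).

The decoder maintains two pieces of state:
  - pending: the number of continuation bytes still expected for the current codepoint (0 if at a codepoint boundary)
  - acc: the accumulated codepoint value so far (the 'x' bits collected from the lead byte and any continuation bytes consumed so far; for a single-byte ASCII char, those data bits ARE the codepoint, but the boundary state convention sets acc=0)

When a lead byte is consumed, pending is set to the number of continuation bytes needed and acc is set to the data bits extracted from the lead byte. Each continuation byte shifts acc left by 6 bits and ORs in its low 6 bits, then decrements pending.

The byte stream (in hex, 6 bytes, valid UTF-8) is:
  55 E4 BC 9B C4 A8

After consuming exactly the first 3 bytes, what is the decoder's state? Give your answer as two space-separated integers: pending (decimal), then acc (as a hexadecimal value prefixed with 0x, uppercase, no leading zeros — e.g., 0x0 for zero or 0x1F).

Byte[0]=55: 1-byte. pending=0, acc=0x0
Byte[1]=E4: 3-byte lead. pending=2, acc=0x4
Byte[2]=BC: continuation. acc=(acc<<6)|0x3C=0x13C, pending=1

Answer: 1 0x13C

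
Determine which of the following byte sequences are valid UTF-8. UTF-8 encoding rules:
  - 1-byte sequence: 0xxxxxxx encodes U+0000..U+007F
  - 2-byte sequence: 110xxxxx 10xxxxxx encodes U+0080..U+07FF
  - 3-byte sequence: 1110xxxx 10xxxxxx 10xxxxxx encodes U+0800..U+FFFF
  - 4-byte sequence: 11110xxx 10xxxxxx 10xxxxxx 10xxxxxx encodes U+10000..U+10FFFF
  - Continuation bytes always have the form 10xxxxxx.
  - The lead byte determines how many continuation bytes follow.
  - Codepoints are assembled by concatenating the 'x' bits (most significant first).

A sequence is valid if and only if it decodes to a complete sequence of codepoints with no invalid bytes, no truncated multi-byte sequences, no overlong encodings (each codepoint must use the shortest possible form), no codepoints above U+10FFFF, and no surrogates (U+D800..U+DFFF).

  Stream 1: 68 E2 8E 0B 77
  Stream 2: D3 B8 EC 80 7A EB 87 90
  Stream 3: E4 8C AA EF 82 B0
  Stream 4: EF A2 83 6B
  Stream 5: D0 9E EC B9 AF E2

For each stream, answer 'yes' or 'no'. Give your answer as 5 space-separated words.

Stream 1: error at byte offset 3. INVALID
Stream 2: error at byte offset 4. INVALID
Stream 3: decodes cleanly. VALID
Stream 4: decodes cleanly. VALID
Stream 5: error at byte offset 6. INVALID

Answer: no no yes yes no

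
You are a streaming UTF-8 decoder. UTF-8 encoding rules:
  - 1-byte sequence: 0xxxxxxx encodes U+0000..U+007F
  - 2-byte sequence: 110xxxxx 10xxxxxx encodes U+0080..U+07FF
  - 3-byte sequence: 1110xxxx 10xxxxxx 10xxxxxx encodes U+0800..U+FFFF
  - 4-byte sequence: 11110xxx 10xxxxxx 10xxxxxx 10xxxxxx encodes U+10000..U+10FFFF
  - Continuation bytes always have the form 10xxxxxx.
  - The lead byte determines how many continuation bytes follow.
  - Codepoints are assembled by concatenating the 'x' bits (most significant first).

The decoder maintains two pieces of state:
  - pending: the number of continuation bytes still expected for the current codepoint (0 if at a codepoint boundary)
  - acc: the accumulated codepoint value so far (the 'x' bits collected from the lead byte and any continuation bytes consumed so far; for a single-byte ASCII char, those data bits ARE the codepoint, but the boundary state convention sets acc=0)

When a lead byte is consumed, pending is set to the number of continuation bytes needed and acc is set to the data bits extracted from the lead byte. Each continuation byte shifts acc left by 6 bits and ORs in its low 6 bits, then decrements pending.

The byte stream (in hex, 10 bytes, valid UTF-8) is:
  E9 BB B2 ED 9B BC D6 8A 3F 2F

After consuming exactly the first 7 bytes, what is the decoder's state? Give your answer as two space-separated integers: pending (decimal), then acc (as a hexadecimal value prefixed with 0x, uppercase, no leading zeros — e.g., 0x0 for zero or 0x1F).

Answer: 1 0x16

Derivation:
Byte[0]=E9: 3-byte lead. pending=2, acc=0x9
Byte[1]=BB: continuation. acc=(acc<<6)|0x3B=0x27B, pending=1
Byte[2]=B2: continuation. acc=(acc<<6)|0x32=0x9EF2, pending=0
Byte[3]=ED: 3-byte lead. pending=2, acc=0xD
Byte[4]=9B: continuation. acc=(acc<<6)|0x1B=0x35B, pending=1
Byte[5]=BC: continuation. acc=(acc<<6)|0x3C=0xD6FC, pending=0
Byte[6]=D6: 2-byte lead. pending=1, acc=0x16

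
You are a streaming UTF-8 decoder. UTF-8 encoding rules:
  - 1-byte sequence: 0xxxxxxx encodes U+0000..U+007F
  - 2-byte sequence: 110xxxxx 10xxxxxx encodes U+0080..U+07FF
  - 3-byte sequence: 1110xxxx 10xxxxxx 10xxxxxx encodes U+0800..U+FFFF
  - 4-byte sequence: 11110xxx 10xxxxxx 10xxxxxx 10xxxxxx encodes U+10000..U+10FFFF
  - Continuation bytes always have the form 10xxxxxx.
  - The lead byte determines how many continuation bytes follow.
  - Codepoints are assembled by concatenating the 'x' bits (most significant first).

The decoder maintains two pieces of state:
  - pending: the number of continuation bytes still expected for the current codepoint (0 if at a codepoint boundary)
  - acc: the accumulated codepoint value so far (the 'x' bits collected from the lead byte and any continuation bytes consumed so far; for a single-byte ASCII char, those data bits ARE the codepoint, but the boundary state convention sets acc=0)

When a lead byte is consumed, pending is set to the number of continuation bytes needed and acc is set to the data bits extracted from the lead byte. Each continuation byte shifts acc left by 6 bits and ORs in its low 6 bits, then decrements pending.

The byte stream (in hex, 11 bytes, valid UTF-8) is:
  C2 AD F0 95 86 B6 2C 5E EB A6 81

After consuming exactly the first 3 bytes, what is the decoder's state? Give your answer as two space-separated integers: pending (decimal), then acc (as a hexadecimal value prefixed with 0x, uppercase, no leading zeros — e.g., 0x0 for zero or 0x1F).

Byte[0]=C2: 2-byte lead. pending=1, acc=0x2
Byte[1]=AD: continuation. acc=(acc<<6)|0x2D=0xAD, pending=0
Byte[2]=F0: 4-byte lead. pending=3, acc=0x0

Answer: 3 0x0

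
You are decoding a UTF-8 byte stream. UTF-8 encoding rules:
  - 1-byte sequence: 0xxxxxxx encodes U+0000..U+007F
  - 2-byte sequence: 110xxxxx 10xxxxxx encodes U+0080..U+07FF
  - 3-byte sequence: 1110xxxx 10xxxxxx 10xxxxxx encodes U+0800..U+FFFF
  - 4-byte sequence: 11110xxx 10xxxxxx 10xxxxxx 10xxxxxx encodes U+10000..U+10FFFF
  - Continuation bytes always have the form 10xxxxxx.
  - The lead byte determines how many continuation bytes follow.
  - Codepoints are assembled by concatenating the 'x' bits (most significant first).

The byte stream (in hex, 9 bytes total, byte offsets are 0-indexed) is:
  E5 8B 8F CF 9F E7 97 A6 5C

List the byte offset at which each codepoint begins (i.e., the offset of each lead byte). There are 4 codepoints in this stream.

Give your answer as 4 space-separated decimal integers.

Answer: 0 3 5 8

Derivation:
Byte[0]=E5: 3-byte lead, need 2 cont bytes. acc=0x5
Byte[1]=8B: continuation. acc=(acc<<6)|0x0B=0x14B
Byte[2]=8F: continuation. acc=(acc<<6)|0x0F=0x52CF
Completed: cp=U+52CF (starts at byte 0)
Byte[3]=CF: 2-byte lead, need 1 cont bytes. acc=0xF
Byte[4]=9F: continuation. acc=(acc<<6)|0x1F=0x3DF
Completed: cp=U+03DF (starts at byte 3)
Byte[5]=E7: 3-byte lead, need 2 cont bytes. acc=0x7
Byte[6]=97: continuation. acc=(acc<<6)|0x17=0x1D7
Byte[7]=A6: continuation. acc=(acc<<6)|0x26=0x75E6
Completed: cp=U+75E6 (starts at byte 5)
Byte[8]=5C: 1-byte ASCII. cp=U+005C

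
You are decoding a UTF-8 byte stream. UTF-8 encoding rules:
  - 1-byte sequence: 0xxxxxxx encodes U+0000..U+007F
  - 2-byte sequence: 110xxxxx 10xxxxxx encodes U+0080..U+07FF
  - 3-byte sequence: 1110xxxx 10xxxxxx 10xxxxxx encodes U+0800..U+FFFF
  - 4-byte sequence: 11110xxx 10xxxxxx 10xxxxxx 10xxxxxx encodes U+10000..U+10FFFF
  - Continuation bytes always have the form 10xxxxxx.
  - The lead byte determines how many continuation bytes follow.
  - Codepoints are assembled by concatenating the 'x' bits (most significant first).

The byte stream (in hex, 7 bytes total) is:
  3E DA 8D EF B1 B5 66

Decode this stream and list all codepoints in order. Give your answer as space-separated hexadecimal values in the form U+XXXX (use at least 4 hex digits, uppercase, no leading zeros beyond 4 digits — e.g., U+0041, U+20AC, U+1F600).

Byte[0]=3E: 1-byte ASCII. cp=U+003E
Byte[1]=DA: 2-byte lead, need 1 cont bytes. acc=0x1A
Byte[2]=8D: continuation. acc=(acc<<6)|0x0D=0x68D
Completed: cp=U+068D (starts at byte 1)
Byte[3]=EF: 3-byte lead, need 2 cont bytes. acc=0xF
Byte[4]=B1: continuation. acc=(acc<<6)|0x31=0x3F1
Byte[5]=B5: continuation. acc=(acc<<6)|0x35=0xFC75
Completed: cp=U+FC75 (starts at byte 3)
Byte[6]=66: 1-byte ASCII. cp=U+0066

Answer: U+003E U+068D U+FC75 U+0066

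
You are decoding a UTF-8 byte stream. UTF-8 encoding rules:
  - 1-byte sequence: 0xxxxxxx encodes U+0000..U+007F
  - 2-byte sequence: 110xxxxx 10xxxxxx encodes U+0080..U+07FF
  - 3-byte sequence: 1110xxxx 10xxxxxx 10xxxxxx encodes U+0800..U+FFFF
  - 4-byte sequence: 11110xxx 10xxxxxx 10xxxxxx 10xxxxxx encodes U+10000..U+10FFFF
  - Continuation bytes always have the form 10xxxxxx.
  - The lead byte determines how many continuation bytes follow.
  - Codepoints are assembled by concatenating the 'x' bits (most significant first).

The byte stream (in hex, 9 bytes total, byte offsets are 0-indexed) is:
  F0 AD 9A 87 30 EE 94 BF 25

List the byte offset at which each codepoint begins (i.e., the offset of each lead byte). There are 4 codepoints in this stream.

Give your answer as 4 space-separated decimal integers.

Byte[0]=F0: 4-byte lead, need 3 cont bytes. acc=0x0
Byte[1]=AD: continuation. acc=(acc<<6)|0x2D=0x2D
Byte[2]=9A: continuation. acc=(acc<<6)|0x1A=0xB5A
Byte[3]=87: continuation. acc=(acc<<6)|0x07=0x2D687
Completed: cp=U+2D687 (starts at byte 0)
Byte[4]=30: 1-byte ASCII. cp=U+0030
Byte[5]=EE: 3-byte lead, need 2 cont bytes. acc=0xE
Byte[6]=94: continuation. acc=(acc<<6)|0x14=0x394
Byte[7]=BF: continuation. acc=(acc<<6)|0x3F=0xE53F
Completed: cp=U+E53F (starts at byte 5)
Byte[8]=25: 1-byte ASCII. cp=U+0025

Answer: 0 4 5 8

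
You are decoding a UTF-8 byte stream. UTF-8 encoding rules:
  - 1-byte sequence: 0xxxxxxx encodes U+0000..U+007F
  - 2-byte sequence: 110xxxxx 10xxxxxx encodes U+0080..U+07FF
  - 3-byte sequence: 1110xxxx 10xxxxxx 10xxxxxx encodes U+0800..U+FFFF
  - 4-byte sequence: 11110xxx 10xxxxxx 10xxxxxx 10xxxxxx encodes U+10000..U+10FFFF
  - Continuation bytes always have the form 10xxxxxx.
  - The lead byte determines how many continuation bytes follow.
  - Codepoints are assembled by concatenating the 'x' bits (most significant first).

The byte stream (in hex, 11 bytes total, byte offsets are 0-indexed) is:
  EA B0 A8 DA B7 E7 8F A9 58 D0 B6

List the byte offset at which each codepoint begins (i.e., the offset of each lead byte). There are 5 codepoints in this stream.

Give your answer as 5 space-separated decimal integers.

Byte[0]=EA: 3-byte lead, need 2 cont bytes. acc=0xA
Byte[1]=B0: continuation. acc=(acc<<6)|0x30=0x2B0
Byte[2]=A8: continuation. acc=(acc<<6)|0x28=0xAC28
Completed: cp=U+AC28 (starts at byte 0)
Byte[3]=DA: 2-byte lead, need 1 cont bytes. acc=0x1A
Byte[4]=B7: continuation. acc=(acc<<6)|0x37=0x6B7
Completed: cp=U+06B7 (starts at byte 3)
Byte[5]=E7: 3-byte lead, need 2 cont bytes. acc=0x7
Byte[6]=8F: continuation. acc=(acc<<6)|0x0F=0x1CF
Byte[7]=A9: continuation. acc=(acc<<6)|0x29=0x73E9
Completed: cp=U+73E9 (starts at byte 5)
Byte[8]=58: 1-byte ASCII. cp=U+0058
Byte[9]=D0: 2-byte lead, need 1 cont bytes. acc=0x10
Byte[10]=B6: continuation. acc=(acc<<6)|0x36=0x436
Completed: cp=U+0436 (starts at byte 9)

Answer: 0 3 5 8 9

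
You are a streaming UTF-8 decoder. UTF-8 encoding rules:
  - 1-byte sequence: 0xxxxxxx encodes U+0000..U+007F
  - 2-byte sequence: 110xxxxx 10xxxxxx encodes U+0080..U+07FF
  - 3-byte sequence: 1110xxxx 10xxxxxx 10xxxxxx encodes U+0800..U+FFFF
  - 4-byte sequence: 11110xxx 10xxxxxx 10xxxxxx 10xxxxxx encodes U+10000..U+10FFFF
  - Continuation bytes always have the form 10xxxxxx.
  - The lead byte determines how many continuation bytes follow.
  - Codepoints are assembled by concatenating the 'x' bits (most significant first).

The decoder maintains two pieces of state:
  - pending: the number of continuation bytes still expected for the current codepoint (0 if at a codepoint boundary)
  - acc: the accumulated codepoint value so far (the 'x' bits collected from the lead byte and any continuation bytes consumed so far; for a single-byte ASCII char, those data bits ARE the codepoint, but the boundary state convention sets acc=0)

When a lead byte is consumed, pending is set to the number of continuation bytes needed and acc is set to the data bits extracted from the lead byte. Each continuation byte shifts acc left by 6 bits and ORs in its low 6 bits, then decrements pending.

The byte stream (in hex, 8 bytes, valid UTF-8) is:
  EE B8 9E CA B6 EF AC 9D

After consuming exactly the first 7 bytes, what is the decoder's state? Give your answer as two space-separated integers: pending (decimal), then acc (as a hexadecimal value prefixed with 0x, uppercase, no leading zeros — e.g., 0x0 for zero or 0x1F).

Byte[0]=EE: 3-byte lead. pending=2, acc=0xE
Byte[1]=B8: continuation. acc=(acc<<6)|0x38=0x3B8, pending=1
Byte[2]=9E: continuation. acc=(acc<<6)|0x1E=0xEE1E, pending=0
Byte[3]=CA: 2-byte lead. pending=1, acc=0xA
Byte[4]=B6: continuation. acc=(acc<<6)|0x36=0x2B6, pending=0
Byte[5]=EF: 3-byte lead. pending=2, acc=0xF
Byte[6]=AC: continuation. acc=(acc<<6)|0x2C=0x3EC, pending=1

Answer: 1 0x3EC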